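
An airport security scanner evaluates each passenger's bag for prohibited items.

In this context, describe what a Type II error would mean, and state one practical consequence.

A Type II error would mean concluding that the bag contains no prohibited items (or at least failing to establish that the bag contains a prohibited item) when in fact the bag contains a prohibited item. Consequence: a prohibited item passes through security undetected.

With the conventional null hypothesis that the bag contains no prohibited items:
A Type II error is failing to reject H₀ when H₀ is false.
Here that means letting the bag through when actually the bag contains a prohibited item.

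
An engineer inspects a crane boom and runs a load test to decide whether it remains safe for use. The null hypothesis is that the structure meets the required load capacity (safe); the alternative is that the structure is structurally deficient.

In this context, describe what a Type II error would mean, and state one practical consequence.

A Type II error would mean concluding that the structure meets the required load capacity (safe) (or at least failing to establish that the structure is structurally deficient) when in fact the structure is structurally deficient. Consequence: a deficient structure remains in service and may fail under load.

A Type II error is failing to reject H₀ when H₀ is false.
Here that means keeping the structure open when actually the structure is structurally deficient.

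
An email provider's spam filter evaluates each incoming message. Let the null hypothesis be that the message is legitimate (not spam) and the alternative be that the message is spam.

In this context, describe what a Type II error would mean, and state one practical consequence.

A Type II error is failing to reject H₀ when H₀ is false.
Here that means delivering the message to the inbox when actually the message is spam.

A Type II error would mean concluding that the message is legitimate (not spam) (or at least failing to establish that the message is spam) when in fact the message is spam. Consequence: spam reaches the user's inbox.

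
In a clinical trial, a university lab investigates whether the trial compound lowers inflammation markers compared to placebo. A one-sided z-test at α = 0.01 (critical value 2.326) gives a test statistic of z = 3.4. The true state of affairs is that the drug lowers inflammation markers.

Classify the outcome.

No error (correct decision).

The conventional null hypothesis is that the drug has no effect on inflammation markers.
Since z = 3.4 > z* = 2.326, H₀ is rejected.
H₀ is false (actually the drug lowers inflammation markers).
The decision matches the true state — no error.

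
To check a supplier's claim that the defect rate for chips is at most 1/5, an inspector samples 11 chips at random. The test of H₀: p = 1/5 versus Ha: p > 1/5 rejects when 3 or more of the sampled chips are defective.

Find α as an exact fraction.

3736313/9765625

Under H₀, S ~ Binomial(11, 1/5); the Type I error rate is P(S ≥ 3).
Via the complement, α = 1 − Σ_{j=0}^{2} C(11,j)(1/5)^j(4/5)^{11-j} = 3736313/9765625.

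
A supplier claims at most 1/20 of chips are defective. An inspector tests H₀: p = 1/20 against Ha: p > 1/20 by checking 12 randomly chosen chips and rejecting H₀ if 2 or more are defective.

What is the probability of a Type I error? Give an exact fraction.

α = P(reject H₀ | H₀ true) = P(K ≥ 2 | p = 1/20), K ~ Binomial(12, 1/20).
α = 1 − P(K ≤ 1) = 1 − 3611198025844789/4096000000000000 = 484801974155211/4096000000000000.

484801974155211/4096000000000000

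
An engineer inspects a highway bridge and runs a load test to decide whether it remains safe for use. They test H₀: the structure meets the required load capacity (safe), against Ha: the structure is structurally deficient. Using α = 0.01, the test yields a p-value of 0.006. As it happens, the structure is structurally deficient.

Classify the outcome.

Since p = 0.006 < α = 0.01, H₀ is rejected.
H₀ is false (actually the structure is structurally deficient).
The decision matches the true state — no error.

No error (correct decision).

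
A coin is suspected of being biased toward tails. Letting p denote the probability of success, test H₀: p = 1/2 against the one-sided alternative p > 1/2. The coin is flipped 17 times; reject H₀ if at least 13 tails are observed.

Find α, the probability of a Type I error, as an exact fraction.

1607/65536

The Type I error probability is α = P(S ≥ 13) computed under H₀, where S ~ Binomial(17, 1/2).
That's C(17,13) + C(17,14) + C(17,15) + C(17,16) + C(17,17) over 2^17, i.e. (2380 + 680 + 136 + 17 + 1)/131072 = 3214/131072 = 1607/65536.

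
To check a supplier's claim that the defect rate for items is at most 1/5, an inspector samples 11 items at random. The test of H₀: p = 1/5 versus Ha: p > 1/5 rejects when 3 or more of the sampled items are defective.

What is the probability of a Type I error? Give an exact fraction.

The significance level is the probability, assuming p = 1/5, of seeing 3 or more defectives in 11 draws.
α = 1 − P(K ≤ 2) = 1 − 6029312/9765625 = 3736313/9765625.

3736313/9765625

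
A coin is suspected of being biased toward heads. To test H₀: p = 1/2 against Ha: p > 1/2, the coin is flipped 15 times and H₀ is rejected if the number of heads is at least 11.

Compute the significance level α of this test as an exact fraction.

α = P(reject H₀ | H₀ true) = P(X ≥ 11 | p = 1/2), with X ~ Binomial(15, 1/2).
That's C(15,11) + C(15,12) + C(15,13) + C(15,14) + C(15,15) over 2^15, i.e. (1365 + 455 + 105 + 15 + 1)/32768 = 1941/32768.

1941/32768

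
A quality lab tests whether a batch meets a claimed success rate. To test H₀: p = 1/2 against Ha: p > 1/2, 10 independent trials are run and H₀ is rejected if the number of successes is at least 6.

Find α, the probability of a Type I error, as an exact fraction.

α = P(reject H₀ | H₀ true) = P(X ≥ 6 | p = 1/2), with X ~ Binomial(10, 1/2).
Summing the upper tail: (210 + 120 + 45 + 10 + 1) / 2^10 = 386/1024 = 193/512.

193/512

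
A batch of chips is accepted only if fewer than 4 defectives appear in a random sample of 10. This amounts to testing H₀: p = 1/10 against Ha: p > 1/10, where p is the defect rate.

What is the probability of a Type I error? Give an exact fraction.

The significance level is the probability, assuming p = 1/10, of seeing 4 or more defectives in 10 draws.
Via the complement, α = 1 − Σ_{j=0}^{3} C(10,j)(1/10)^j(9/10)^{10-j} = 7996999/625000000.

7996999/625000000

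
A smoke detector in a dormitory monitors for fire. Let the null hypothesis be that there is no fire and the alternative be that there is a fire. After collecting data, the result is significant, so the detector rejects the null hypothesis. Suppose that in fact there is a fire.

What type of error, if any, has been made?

No error — this is a correct decision.

The test rejected a false H₀ — the decision matches the true state.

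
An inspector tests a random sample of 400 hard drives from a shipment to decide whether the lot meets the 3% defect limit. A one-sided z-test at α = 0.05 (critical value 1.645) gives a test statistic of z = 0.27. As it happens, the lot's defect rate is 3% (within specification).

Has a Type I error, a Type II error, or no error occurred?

No error (correct decision).

The conventional null hypothesis is that the lot's defect rate is 3% (within specification).
Since z = 0.27 ≤ z* = 1.645, H₀ is not rejected.
H₀ is true (actually the lot's defect rate is 3% (within specification)).
The decision matches the true state — no error.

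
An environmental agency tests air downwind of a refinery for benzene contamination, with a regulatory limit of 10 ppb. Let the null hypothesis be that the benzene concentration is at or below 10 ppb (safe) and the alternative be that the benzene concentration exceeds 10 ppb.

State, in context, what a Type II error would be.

A Type II error would mean concluding that the benzene concentration is at or below 10 ppb (safe) (or at least failing to establish that the benzene concentration exceeds 10 ppb) when in fact the benzene concentration exceeds 10 ppb.

A Type II error is failing to reject H₀ when H₀ is false.
Here that means certifying the site as safe when actually the benzene concentration exceeds 10 ppb.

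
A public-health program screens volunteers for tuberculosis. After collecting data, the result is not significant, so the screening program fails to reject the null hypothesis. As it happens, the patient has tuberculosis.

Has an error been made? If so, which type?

The conventional null hypothesis here is that the patient does not have tuberculosis.
H₀ was not rejected, but H₀ is actually false.
Failing to reject a false null hypothesis is a Type II error (false negative).

Type II error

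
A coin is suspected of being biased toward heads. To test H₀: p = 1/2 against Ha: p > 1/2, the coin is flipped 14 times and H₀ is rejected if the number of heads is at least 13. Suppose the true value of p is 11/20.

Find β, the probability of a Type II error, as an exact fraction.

1633670388436281453/1638400000000000000

Under the alternative p = 11/20, S ~ Binomial(14, 11/20); β is the probability the test does not reject, P(S < 13).
Summing C(14,j)·(11/20)^j·(9/20)^{14-j} for j = 0..12 gives 1633670388436281453/1638400000000000000.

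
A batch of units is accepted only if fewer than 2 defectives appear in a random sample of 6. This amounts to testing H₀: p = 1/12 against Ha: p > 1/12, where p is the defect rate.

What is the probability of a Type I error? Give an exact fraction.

Under H₀, K ~ Binomial(6, 1/12); the Type I error rate is P(K ≥ 2).
α = 1 − P(K ≤ 1) = 1 − 2737867/2985984 = 248117/2985984.

248117/2985984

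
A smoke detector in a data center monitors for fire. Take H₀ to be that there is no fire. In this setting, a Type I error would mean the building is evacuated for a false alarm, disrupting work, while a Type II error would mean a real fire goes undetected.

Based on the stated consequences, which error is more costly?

Type II error

The Type II consequence (a real fire goes undetected) is more severe than the Type I consequence (the building is evacuated for a false alarm, disrupting work).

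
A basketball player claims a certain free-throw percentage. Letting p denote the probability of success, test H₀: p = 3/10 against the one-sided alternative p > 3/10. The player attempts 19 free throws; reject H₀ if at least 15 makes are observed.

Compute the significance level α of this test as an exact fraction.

Under H₀, K ~ Binomial(19, 3/10), and α = P(K ≥ 15).
Summing C(19,j)(3/10)^j(7/10)^{19−j} for j = 15,…,19 gives 7448847648561/500000000000000000.

7448847648561/500000000000000000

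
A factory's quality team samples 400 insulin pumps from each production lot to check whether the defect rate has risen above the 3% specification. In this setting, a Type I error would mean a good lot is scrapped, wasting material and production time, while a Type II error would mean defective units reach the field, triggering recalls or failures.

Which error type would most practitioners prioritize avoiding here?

The Type II consequence (defective units reach the field, triggering recalls or failures) is more severe than the Type I consequence (a good lot is scrapped, wasting material and production time).

Type II error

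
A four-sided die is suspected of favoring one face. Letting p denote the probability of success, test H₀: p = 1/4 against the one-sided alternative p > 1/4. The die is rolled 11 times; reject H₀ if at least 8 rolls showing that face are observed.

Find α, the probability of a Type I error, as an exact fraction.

Under H₀, Y ~ Binomial(11, 1/4), and α = P(Y ≥ 8).
Summing C(11,j)(1/4)^j(3/4)^{11−j} for j = 8,…,11 gives 623/524288.

623/524288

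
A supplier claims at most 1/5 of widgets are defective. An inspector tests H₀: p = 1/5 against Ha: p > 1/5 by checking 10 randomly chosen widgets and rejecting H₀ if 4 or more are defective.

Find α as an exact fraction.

1180409/9765625

Under H₀, S ~ Binomial(10, 1/5); the Type I error rate is P(S ≥ 4).
Computing the lower-tail complement: 1 − 8585216/9765625 = 1180409/9765625.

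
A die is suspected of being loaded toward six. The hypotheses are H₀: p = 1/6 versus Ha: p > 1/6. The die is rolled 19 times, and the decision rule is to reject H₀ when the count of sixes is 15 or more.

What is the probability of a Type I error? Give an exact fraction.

212333/50779978334208

The Type I error probability is α = P(S ≥ 15) computed under H₀, where S ~ Binomial(19, 1/6).
Adding the binomial terms for j = 15 through 19 with p = 1/6 yields 212333/50779978334208.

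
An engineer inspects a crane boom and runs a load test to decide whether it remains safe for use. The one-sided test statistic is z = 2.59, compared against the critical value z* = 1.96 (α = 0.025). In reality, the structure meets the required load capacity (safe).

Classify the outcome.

Type I error

The conventional null hypothesis is that the structure meets the required load capacity (safe).
Since z = 2.59 > z* = 1.96, H₀ is rejected.
H₀ is true (actually the structure meets the required load capacity (safe)).
Rejecting a true H₀ is a Type I error.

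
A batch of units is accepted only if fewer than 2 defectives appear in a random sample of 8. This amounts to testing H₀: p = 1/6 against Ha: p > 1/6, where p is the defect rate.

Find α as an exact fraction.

663991/1679616

The significance level is the probability, assuming p = 1/6, of seeing 2 or more defectives in 8 draws.
Computing the lower-tail complement: 1 − 1015625/1679616 = 663991/1679616.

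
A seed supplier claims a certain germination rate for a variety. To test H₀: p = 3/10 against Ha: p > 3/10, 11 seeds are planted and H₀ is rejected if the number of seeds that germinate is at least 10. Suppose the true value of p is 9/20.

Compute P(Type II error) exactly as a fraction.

Under the alternative p = 9/20, Y ~ Binomial(11, 9/20); β is the probability the test does not reject, P(Y < 10).
Summing C(11,j)·(9/20)^j·(11/20)^{11-j} for j = 0..9 gives 20434671802787/20480000000000.

20434671802787/20480000000000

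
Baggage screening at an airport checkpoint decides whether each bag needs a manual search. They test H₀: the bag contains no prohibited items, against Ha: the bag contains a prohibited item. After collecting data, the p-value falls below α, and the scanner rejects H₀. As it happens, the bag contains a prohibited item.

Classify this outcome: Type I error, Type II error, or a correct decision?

Neither — the decision is correct.

The test rejected a false H₀ — the decision matches the true state.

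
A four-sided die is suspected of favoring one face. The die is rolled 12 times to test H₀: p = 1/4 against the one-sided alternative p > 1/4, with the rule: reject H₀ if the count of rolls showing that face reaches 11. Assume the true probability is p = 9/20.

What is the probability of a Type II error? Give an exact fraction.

Under the alternative p = 9/20, Y ~ Binomial(12, 9/20); β is the probability the test does not reject, P(Y < 11).
Equivalently, β = 1 − P(Y ≥ 11) = 4091575270595131/4096000000000000.

4091575270595131/4096000000000000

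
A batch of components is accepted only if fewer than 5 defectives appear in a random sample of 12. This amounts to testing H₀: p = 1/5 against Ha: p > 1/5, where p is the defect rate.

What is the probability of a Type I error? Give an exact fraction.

The significance level is the probability, assuming p = 1/5, of seeing 5 or more defectives in 12 draws.
Via the complement, α = 1 − Σ_{j=0}^{4} C(12,j)(1/5)^j(4/5)^{12-j} = 3542749/48828125.

3542749/48828125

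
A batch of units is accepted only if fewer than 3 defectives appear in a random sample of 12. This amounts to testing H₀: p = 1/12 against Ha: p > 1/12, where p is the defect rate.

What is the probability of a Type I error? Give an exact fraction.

Under H₀, X ~ Binomial(12, 1/12); the Type I error rate is P(X ≥ 3).
α = 1 − P(X ≤ 2) = 1 − 8274038447719/8916100448256 = 642062000537/8916100448256.

642062000537/8916100448256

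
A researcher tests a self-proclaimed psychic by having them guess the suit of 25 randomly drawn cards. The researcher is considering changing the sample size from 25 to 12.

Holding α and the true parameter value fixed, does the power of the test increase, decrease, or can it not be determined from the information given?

It decreases.

A smaller sample increases the standard error, so the sampling distributions under H₀ and Ha overlap more.
Since power = 1 − β and β increases, power decreases.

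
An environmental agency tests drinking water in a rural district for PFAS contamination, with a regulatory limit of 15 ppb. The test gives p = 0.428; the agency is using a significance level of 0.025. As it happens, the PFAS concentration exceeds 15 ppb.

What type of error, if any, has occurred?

Type II error

The conventional null hypothesis is that the PFAS concentration is at or below 15 ppb (safe).
Since p = 0.428 ≥ α = 0.025, H₀ is not rejected.
H₀ is false (actually the PFAS concentration exceeds 15 ppb).
Failing to reject a false H₀ is a Type II error.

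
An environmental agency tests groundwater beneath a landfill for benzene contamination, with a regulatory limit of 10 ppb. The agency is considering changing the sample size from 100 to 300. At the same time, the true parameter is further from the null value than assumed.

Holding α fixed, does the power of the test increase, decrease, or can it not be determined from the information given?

It increases.

A larger sample reduces the standard error, pulling the sampling distribution under Ha further from the non-rejection region. The further the true parameter sits from the null value, the more of the Ha sampling distribution falls in the rejection region. Both changes push β in the same direction.
Since power = 1 − β and β decreases, power increases.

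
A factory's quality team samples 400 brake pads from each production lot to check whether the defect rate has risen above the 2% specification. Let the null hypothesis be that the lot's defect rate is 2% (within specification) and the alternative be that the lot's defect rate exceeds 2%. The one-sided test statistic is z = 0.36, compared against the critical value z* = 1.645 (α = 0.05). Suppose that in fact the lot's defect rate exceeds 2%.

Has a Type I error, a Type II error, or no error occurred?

Type II error

Since z = 0.36 ≤ z* = 1.645, H₀ is not rejected.
H₀ is false (actually the lot's defect rate exceeds 2%).
Failing to reject a false H₀ is a Type II error.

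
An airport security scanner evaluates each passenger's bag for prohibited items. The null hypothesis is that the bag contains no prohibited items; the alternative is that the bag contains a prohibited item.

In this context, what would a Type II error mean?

A Type II error is failing to reject H₀ when H₀ is false.
Here that means letting the bag through when actually the bag contains a prohibited item.

A Type II error would mean concluding that the bag contains no prohibited items (or at least failing to establish that the bag contains a prohibited item) when in fact the bag contains a prohibited item.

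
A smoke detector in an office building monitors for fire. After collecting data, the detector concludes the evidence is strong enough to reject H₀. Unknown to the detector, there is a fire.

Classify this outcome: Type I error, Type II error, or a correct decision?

Neither — the decision is correct.

The conventional null hypothesis here is that there is no fire.
The test rejected a false H₀ — the decision matches the true state.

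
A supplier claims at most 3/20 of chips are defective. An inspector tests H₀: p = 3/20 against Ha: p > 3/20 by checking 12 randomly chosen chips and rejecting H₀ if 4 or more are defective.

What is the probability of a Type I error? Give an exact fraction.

75535426487313/819200000000000

α = P(reject H₀ | H₀ true) = P(Y ≥ 4 | p = 3/20), Y ~ Binomial(12, 3/20).
Via the complement, α = 1 − Σ_{j=0}^{3} C(12,j)(3/20)^j(17/20)^{12-j} = 75535426487313/819200000000000.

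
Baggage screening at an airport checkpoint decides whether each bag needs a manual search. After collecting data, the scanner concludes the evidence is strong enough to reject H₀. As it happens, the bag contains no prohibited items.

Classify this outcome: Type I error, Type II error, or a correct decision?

Type I error

The conventional null hypothesis here is that the bag contains no prohibited items.
H₀ was rejected, but H₀ is actually true.
Rejecting a true null hypothesis is a Type I error (false positive).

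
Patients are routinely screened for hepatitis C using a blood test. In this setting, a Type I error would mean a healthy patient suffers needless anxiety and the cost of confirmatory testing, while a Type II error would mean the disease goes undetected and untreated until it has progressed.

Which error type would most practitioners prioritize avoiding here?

The Type II consequence (the disease goes undetected and untreated until it has progressed) is more severe than the Type I consequence (a healthy patient suffers needless anxiety and the cost of confirmatory testing).

Type II error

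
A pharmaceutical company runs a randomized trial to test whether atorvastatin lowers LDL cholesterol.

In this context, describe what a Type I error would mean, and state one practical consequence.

With the conventional null hypothesis that the drug has no effect on LDL cholesterol:
A Type I error is rejecting H₀ when H₀ is true.
Here that means concluding that the drug is effective when actually the drug has no effect on LDL cholesterol.

A Type I error would mean concluding that the drug lowers LDL cholesterol when in fact the drug has no effect on LDL cholesterol. Consequence: resources are spent bringing an ineffective treatment to market.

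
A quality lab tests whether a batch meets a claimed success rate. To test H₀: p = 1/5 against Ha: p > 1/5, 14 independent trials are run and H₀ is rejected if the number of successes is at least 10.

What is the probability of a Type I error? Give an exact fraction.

α = P(reject H₀ | H₀ true) = P(Y ≥ 10 | p = 1/5), with Y ~ Binomial(14, 1/5).
Summing C(14,j)(1/5)^j(4/5)^{14−j} for j = 10,…,14 gives 56213/1220703125.

56213/1220703125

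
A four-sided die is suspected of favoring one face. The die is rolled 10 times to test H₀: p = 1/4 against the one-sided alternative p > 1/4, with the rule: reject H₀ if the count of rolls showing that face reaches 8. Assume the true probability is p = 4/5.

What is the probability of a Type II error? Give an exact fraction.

3146489/9765625

Under the alternative p = 4/5, X ~ Binomial(10, 4/5); β is the probability the test does not reject, P(X < 8).
Equivalently, β = 1 − P(X ≥ 8) = 3146489/9765625.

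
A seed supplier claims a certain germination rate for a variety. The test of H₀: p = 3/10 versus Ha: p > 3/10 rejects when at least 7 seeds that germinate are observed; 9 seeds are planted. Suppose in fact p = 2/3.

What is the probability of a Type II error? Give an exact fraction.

12259/19683

Under the alternative p = 2/3, S ~ Binomial(9, 2/3); β is the probability the test does not reject, P(S < 7).
Equivalently, β = 1 − P(S ≥ 7) = 12259/19683.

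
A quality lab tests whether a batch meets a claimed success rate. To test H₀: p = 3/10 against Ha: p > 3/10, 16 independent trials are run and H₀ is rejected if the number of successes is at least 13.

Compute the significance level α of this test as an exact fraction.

67202308773/2000000000000000

The Type I error probability is α = P(Y ≥ 13) computed under H₀, where Y ~ Binomial(16, 3/10).
Summing C(16,j)(3/10)^j(7/10)^{16−j} for j = 13,…,16 gives 67202308773/2000000000000000.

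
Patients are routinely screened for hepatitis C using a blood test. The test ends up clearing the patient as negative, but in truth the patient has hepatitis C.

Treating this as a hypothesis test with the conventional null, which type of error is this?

Type II error

The null hypothesis here is that the patient does not have hepatitis C.
'Clearing the patient as negative' corresponds to failing to reject H₀.
H₀ was not rejected but H₀ is false — a Type II error (false negative).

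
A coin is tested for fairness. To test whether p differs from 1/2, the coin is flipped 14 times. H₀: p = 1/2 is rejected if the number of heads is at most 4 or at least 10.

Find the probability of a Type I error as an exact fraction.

1471/8192

α = P(X ≤ 4 or X ≥ 10 | p = 1/2), X ~ Binomial(14, 1/2).
The two tails are symmetric, so α = 2·(1 + 14 + 91 + 364 + 1001)/2^14 = 2942/16384 = 1471/8192.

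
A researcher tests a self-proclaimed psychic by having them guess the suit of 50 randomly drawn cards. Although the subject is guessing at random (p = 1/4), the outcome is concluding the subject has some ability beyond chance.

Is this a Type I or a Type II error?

The null hypothesis here is that the subject is guessing at random (p = 1/4).
'Concluding the subject has some ability beyond chance' corresponds to rejecting H₀.
H₀ was rejected but H₀ is true — a Type I error (false positive).

Type I error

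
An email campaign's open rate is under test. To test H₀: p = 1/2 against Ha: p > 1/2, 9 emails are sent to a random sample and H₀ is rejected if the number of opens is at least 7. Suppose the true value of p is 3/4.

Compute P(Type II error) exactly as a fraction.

13085/32768

Under the alternative p = 3/4, Y ~ Binomial(9, 3/4); β is the probability the test does not reject, P(Y < 7).
Adding the binomial probabilities P(Y=0)+…+P(Y=6) at p = 3/4 gives 13085/32768.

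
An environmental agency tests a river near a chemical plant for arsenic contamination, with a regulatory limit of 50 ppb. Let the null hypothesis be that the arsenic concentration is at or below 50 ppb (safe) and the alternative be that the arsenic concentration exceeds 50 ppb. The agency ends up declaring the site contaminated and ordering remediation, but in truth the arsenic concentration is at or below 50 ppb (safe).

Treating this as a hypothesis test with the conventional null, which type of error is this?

'Declaring the site contaminated and ordering remediation' corresponds to rejecting H₀.
H₀ was rejected but H₀ is true — a Type I error (false positive).

Type I error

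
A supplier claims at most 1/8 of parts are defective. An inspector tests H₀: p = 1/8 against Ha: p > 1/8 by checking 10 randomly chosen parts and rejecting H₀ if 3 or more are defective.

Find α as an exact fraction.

32078615/268435456

α = P(reject H₀ | H₀ true) = P(X ≥ 3 | p = 1/8), X ~ Binomial(10, 1/8).
Computing the lower-tail complement: 1 − 236356841/268435456 = 32078615/268435456.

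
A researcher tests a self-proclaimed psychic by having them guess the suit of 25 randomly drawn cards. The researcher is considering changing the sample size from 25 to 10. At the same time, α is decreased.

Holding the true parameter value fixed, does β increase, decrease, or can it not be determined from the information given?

With less data the test statistic is noisier; under Ha, more outcomes land inside the acceptance region. A smaller α moves the rejection region further into the tail. With the alternative true, more outcomes now fall outside the rejection region, so failing to reject becomes more likely. Both changes push β in the same direction.

It increases.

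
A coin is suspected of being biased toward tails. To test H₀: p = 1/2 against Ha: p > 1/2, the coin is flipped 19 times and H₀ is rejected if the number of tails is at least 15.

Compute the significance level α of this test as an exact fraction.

1259/131072

Under H₀, K ~ Binomial(19, 1/2), and α = P(K ≥ 15).
That's C(19,15) + C(19,16) + C(19,17) + C(19,18) + C(19,19) over 2^19, i.e. (3876 + 969 + 171 + 19 + 1)/524288 = 5036/524288 = 1259/131072.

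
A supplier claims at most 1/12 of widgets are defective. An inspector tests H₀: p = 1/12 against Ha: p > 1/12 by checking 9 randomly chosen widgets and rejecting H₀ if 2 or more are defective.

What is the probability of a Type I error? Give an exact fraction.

218150683/1289945088

Under H₀, S ~ Binomial(9, 1/12); the Type I error rate is P(S ≥ 2).
Via the complement, α = 1 − Σ_{j=0}^{1} C(9,j)(1/12)^j(11/12)^{9-j} = 218150683/1289945088.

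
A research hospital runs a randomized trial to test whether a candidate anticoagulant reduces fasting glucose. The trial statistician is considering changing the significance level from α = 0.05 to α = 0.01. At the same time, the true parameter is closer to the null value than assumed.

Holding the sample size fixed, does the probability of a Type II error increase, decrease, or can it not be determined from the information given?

It increases.

A smaller α moves the rejection region further into the tail. With the alternative true, more outcomes now fall outside the rejection region, so failing to reject becomes more likely. When the true parameter is near the null value, the test has a harder time distinguishing Ha from H₀. Both changes push β in the same direction.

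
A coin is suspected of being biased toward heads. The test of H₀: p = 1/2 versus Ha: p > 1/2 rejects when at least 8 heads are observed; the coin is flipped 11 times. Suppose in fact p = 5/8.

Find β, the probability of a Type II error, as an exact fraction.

β = P(fail to reject H₀ | Ha true) = P(S ≤ 7 | p = 5/8), S ~ Binomial(11, 5/8).
Equivalently, β = 1 − P(S ≥ 8) = 688976199/1073741824.

688976199/1073741824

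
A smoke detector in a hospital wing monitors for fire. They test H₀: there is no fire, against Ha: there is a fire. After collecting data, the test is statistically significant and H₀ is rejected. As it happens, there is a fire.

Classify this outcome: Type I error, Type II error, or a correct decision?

The test rejected a false H₀ — the decision matches the true state.

No error (correct decision).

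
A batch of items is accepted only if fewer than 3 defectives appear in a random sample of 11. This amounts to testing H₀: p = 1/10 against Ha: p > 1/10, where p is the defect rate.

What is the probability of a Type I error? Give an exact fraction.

The significance level is the probability, assuming p = 1/10, of seeing 3 or more defectives in 11 draws.
Via the complement, α = 1 − Σ_{j=0}^{2} C(11,j)(1/10)^j(9/10)^{11-j} = 1791237017/20000000000.

1791237017/20000000000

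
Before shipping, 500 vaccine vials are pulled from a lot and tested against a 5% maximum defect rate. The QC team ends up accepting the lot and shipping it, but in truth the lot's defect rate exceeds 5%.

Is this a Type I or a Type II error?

The null hypothesis here is that the lot's defect rate is 5% (within specification).
'Accepting the lot and shipping it' corresponds to failing to reject H₀.
H₀ was not rejected but H₀ is false — a Type II error (false negative).

Type II error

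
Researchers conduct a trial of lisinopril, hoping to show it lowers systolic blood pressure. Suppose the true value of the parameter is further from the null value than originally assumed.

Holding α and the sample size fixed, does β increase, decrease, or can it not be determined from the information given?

A bigger departure from H₀ is easier for the test to detect, so it fails to reject less often.

It decreases.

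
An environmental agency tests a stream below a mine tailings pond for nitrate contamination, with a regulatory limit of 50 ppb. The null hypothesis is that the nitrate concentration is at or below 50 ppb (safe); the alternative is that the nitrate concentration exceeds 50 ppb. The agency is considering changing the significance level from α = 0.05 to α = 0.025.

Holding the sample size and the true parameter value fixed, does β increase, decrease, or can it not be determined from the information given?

A smaller α moves the rejection region further into the tail. With the alternative true, more outcomes now fall outside the rejection region, so failing to reject becomes more likely.

It increases.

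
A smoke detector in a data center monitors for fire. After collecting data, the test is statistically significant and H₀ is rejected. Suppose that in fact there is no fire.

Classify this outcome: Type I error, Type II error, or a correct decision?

The conventional null hypothesis here is that there is no fire.
H₀ was rejected, but H₀ is actually true.
Rejecting a true null hypothesis is a Type I error (false positive).

Type I error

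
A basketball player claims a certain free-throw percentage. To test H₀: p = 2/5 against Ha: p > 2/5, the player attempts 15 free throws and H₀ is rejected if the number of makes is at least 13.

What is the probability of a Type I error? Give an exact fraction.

8511488/30517578125

Under H₀, Y ~ Binomial(15, 2/5), and α = P(Y ≥ 13).
P(Y ≥ 13) = Σ_{j=13}^{15} C(15,j)·(2/5)^j·(3/5)^{15-j} = 8511488/30517578125.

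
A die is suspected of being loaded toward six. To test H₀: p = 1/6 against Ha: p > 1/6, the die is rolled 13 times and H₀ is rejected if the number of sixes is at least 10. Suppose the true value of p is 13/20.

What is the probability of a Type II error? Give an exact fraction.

β = P(fail to reject H₀ | Ha true) = P(K ≤ 9 | p = 13/20), K ~ Binomial(13, 13/20).
Adding the binomial probabilities P(K=0)+…+P(K=9) at p = 13/20 gives 739046497348117/1024000000000000.

739046497348117/1024000000000000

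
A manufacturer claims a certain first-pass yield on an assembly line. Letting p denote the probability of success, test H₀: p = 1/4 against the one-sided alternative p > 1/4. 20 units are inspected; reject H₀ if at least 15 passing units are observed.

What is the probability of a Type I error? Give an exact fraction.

1048117/274877906944

α = P(reject H₀ | H₀ true) = P(X ≥ 15 | p = 1/4), with X ~ Binomial(20, 1/4).
Summing C(20,j)(1/4)^j(3/4)^{20−j} for j = 15,…,20 gives 1048117/274877906944.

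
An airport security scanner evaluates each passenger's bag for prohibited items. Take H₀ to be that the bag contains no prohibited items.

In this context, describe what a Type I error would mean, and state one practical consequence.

A Type I error would mean concluding that the bag contains a prohibited item when in fact the bag contains no prohibited items. Consequence: a harmless bag is searched, delaying the passenger.

A Type I error is rejecting H₀ when H₀ is true.
Here that means flagging the bag for a manual search when actually the bag contains no prohibited items.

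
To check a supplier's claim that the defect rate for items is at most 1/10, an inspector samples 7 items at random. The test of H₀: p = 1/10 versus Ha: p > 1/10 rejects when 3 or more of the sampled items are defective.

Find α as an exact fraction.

Under H₀, X ~ Binomial(7, 1/10); the Type I error rate is P(X ≥ 3).
Computing the lower-tail complement: 1 − 1948617/2000000 = 51383/2000000.

51383/2000000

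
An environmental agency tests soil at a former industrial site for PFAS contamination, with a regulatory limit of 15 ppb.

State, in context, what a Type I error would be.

With the conventional null hypothesis that the PFAS concentration is at or below 15 ppb (safe):
A Type I error is rejecting H₀ when H₀ is true.
Here that means declaring the site contaminated and ordering remediation when actually the PFAS concentration is at or below 15 ppb (safe).

A Type I error would mean concluding that the PFAS concentration exceeds 15 ppb when in fact the PFAS concentration is at or below 15 ppb (safe).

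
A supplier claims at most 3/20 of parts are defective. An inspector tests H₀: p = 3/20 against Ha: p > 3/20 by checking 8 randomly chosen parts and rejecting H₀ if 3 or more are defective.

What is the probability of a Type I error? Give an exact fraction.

Under H₀, Y ~ Binomial(8, 3/20); the Type I error rate is P(Y ≥ 3).
α = 1 − P(Y ≤ 2) = 1 − 22906552981/25600000000 = 2693447019/25600000000.

2693447019/25600000000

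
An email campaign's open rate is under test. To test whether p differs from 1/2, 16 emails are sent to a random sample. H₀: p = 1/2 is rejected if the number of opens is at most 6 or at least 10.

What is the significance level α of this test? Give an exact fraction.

Under H₀, S ~ Binomial(16, 1/2); α is the probability of landing in either tail, P(S ≤ 6) + P(S ≥ 10).
Each tail has probability (1 + 16 + 120 + 560 + 1820 + 4368 + 8008)/65536; doubling gives α = 29786/65536 = 14893/32768.

14893/32768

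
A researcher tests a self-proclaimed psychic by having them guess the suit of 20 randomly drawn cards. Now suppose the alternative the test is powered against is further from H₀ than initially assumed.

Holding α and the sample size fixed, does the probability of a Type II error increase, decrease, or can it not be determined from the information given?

It decreases.

The further the true parameter sits from the null value, the more of the Ha sampling distribution falls in the rejection region.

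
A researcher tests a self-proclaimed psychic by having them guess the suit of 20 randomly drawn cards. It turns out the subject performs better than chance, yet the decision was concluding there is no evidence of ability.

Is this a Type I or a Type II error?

Type II error

The null hypothesis here is that the subject is guessing at random (p = 1/4).
'Concluding there is no evidence of ability' corresponds to failing to reject H₀.
H₀ was not rejected but H₀ is false — a Type II error (false negative).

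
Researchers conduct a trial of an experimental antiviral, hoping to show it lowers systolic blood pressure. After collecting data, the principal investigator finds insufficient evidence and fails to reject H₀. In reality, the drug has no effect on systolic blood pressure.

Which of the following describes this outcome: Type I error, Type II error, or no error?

No error — this is a correct decision.

The conventional null hypothesis here is that the drug has no effect on systolic blood pressure.
The test retained a true H₀ — the decision matches the true state.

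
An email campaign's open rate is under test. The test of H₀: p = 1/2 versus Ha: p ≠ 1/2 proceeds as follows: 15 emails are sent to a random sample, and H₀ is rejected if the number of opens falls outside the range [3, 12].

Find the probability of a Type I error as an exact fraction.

121/16384

α = P(S ≤ 2 or S ≥ 13 | p = 1/2), S ~ Binomial(15, 1/2).
Each tail has probability (1 + 15 + 105)/32768; doubling gives α = 242/32768 = 121/16384.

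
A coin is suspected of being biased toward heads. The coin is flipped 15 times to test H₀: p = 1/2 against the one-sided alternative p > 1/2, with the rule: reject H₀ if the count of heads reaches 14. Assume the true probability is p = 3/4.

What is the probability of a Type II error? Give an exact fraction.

β = P(fail to reject H₀ | Ha true) = P(S ≤ 13 | p = 3/4), S ~ Binomial(15, 3/4).
Summing C(15,j)·(3/4)^j·(1/4)^{15-j} for j = 0..13 gives 493824191/536870912.

493824191/536870912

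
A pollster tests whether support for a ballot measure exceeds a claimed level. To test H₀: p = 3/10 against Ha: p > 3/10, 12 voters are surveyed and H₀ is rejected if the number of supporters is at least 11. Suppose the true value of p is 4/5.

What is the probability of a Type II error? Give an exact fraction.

Under the alternative p = 4/5, S ~ Binomial(12, 4/5); β is the probability the test does not reject, P(S < 11).
Equivalently, β = 1 − P(S ≥ 11) = 177031761/244140625.

177031761/244140625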